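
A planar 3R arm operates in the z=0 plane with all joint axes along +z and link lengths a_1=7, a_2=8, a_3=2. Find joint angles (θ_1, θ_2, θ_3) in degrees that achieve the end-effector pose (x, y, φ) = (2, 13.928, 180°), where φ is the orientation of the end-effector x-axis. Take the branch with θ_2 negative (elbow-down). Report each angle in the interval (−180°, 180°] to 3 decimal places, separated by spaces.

90.003 -30.006 120.003

wrist centre = target − a_3·(cos φ, sin φ) = (4.0000, 13.9280)
cos θ_2 = (209.9892−7²−8²)/(2·7·8) = 0.8660; θ_2 = -30.0058° (elbow-down)
β = atan2(13.9280,4.0000) = 73.9764°; ψ = atan2(-4.0007,13.9278) = -16.0265°
θ_1 = β − ψ = 90.0029°
θ_3 = φ − θ_1 − θ_2 = 120.0029° (wrapped to (-180°,180°])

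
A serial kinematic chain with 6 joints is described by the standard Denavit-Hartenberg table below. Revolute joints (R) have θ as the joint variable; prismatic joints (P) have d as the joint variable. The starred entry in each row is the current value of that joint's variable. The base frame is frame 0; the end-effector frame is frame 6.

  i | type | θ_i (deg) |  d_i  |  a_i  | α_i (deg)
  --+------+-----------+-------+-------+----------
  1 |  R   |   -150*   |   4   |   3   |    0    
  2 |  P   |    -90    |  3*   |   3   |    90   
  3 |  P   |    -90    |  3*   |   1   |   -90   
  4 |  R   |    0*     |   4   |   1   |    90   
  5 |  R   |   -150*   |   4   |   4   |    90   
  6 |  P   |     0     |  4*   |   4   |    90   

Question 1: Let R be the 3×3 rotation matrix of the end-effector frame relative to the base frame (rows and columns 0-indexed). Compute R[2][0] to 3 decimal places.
End-effector x-axis (col 0 of R) = (0.2500,-0.4330,0.8660)
R[2][0] = 0.8660

0.866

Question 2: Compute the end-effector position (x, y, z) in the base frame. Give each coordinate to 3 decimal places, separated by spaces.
0.232 7.598 13.928

after link 1: o_1 = (-2.5981, -1.5000, 4.0000)
after link 2: o_2 = (-4.0981, 1.0981, 7.0000)
after link 3: o_3 = (-1.5000, 2.5981, 6.0000)
after link 4: o_4 = (-3.5000, 6.0622, 5.0000)
after link 5: o_5 = (0.9641, 6.3301, 8.4641)
after link 6: o_6 = (0.2321, 7.5981, 13.9282)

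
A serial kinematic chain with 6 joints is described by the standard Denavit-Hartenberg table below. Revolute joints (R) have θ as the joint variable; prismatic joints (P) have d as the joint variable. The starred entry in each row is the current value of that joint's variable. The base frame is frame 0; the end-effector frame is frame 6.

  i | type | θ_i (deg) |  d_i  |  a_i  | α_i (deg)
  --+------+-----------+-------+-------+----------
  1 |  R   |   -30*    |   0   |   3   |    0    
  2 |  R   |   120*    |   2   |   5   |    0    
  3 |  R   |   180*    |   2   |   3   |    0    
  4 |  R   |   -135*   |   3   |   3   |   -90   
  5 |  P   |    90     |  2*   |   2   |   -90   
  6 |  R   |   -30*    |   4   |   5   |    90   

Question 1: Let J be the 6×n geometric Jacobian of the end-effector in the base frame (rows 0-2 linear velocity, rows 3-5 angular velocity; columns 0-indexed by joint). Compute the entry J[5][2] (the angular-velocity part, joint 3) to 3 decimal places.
1.000

axis z_2 = (0.0000,0.0000,1.0000); lever o_n−o_2 = (-2.4749,-6.8891,-1.3301)
cross product → J_v[:, 2] = (6.8891,-2.4749,0.0000)
J_ω[:, 2] = z_2
entry J[5][2] = 1.0000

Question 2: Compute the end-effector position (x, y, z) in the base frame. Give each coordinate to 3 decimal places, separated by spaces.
after link 1: o_1 = (2.5981, -1.5000, 0.0000)
after link 2: o_2 = (2.5981, 3.5000, 2.0000)
after link 3: o_3 = (2.5981, 0.5000, 4.0000)
after link 4: o_4 = (0.4768, 2.6213, 7.0000)
after link 5: o_5 = (-0.9375, 1.2071, 5.0000)
after link 6: o_6 = (0.1232, -3.3891, 0.6699)

0.123 -3.389 0.670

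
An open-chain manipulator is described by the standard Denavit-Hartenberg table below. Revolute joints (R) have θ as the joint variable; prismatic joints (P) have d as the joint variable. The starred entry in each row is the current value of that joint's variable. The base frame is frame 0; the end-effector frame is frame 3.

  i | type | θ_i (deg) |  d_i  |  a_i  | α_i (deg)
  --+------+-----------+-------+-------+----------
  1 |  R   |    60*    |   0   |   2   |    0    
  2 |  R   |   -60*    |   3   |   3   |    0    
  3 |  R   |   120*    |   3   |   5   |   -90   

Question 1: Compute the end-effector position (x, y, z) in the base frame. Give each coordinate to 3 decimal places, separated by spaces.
1.500 6.062 6.000

after link 1: o_1 = (1.0000, 1.7321, 0.0000)
after link 2: o_2 = (4.0000, 1.7321, 3.0000)
after link 3: o_3 = (1.5000, 6.0622, 6.0000)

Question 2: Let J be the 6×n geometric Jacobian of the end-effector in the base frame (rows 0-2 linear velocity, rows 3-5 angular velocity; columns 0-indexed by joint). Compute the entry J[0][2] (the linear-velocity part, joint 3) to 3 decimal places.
axis z_2 = (0.0000,0.0000,1.0000); lever o_n−o_2 = (-2.5000,4.3301,3.0000)
cross product → J_v[:, 2] = (-4.3301,-2.5000,0.0000)
J_ω[:, 2] = z_2
entry J[0][2] = -4.3301

-4.330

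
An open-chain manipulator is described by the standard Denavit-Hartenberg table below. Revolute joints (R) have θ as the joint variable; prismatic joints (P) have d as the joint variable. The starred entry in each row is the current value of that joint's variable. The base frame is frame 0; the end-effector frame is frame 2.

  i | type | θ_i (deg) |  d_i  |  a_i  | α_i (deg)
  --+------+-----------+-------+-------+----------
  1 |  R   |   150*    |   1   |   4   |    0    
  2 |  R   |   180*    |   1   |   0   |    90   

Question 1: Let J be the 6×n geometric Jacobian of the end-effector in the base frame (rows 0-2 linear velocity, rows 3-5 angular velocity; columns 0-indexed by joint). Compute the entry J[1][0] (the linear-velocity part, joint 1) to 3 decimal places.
axis z_0 = ẑ; lever o_n−o_0 = (-3.4641,2.0000,2.0000)
cross product → J_v[:, 0] = (-2.0000,-3.4641,0.0000)
J_ω[:, 0] = z_0
entry J[1][0] = -3.4641

-3.464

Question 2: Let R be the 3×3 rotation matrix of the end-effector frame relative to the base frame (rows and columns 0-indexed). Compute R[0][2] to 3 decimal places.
-0.500

End-effector z-axis (col 2 of R) = (-0.5000,-0.8660,0.0000)
R[0][2] = -0.5000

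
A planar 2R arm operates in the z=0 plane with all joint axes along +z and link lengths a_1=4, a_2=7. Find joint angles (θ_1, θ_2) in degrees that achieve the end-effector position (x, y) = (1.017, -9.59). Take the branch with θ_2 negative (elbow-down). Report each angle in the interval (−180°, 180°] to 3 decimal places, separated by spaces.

cos θ_2 = (93.0024−4²−7²)/(2·4·7) = 0.5000; θ_2 = -59.9972° (elbow-down)
β = atan2(-9.5900,1.0170) = -83.9465°; ψ = atan2(-6.0620,7.5003) = -38.9464°
θ_1 = β − ψ = -45.0002°

-45.000 -59.997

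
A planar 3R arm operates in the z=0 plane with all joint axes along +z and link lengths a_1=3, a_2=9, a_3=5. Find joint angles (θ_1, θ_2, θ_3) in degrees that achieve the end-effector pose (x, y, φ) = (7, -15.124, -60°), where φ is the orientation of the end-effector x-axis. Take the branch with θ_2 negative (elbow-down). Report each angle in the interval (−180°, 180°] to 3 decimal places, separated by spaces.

wrist centre = target − a_3·(cos φ, sin φ) = (4.5000, -10.7939)
cos θ_2 = (136.7577−3²−9²)/(2·3·9) = 0.8659; θ_2 = -30.0163° (elbow-down)
β = atan2(-10.7939,4.5000) = -67.3686°; ψ = atan2(-4.5022,10.7929) = -22.6432°
θ_1 = β − ψ = -44.7254°
θ_3 = φ − θ_1 − θ_2 = 14.7417° (wrapped to (-180°,180°])

-44.725 -30.016 14.742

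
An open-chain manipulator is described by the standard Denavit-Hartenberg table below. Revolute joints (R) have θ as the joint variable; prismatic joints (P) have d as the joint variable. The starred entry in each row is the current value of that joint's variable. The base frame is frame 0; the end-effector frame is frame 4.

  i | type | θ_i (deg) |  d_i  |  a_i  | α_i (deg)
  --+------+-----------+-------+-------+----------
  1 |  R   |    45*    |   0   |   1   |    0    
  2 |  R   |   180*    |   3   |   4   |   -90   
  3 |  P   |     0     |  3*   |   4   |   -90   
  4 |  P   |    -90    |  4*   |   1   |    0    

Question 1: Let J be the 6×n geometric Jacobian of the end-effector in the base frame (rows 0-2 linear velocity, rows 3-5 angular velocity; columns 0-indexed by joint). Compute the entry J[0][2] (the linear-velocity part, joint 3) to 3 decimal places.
prismatic axis z_2 = (0.7071,-0.7071,0.0000)
J_v[:, 2] = z_2; J_ω[:, 2] = (0,0,0)
entry J[0][2] = 0.7071

0.707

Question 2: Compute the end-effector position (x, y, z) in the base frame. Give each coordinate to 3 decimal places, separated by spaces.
after link 1: o_1 = (0.7071, 0.7071, 0.0000)
after link 2: o_2 = (-2.1213, -2.1213, 3.0000)
after link 3: o_3 = (-2.8284, -7.0711, 3.0000)
after link 4: o_4 = (-2.1213, -7.7782, -1.0000)

-2.121 -7.778 -1.000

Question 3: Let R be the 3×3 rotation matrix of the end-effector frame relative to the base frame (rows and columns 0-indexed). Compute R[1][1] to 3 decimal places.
-0.707

End-effector y-axis (col 1 of R) = (-0.7071,-0.7071,-0.0000)
R[1][1] = -0.7071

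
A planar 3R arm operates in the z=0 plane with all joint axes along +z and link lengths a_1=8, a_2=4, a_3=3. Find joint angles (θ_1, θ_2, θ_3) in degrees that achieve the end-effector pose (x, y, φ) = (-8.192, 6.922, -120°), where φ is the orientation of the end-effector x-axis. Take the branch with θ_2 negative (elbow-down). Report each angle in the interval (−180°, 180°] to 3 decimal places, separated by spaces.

135.007 -30.020 135.012

wrist centre = target − a_3·(cos φ, sin φ) = (-6.6920, 9.5201)
cos θ_2 = (135.4147−8²−4²)/(2·8·4) = 0.8659; θ_2 = -30.0195° (elbow-down)
β = atan2(9.5201,-6.6920) = 125.1047°; ψ = atan2(-2.0012,11.4634) = -9.9024°
θ_1 = β − ψ = 135.0071°
θ_3 = φ − θ_1 − θ_2 = 135.0124° (wrapped to (-180°,180°])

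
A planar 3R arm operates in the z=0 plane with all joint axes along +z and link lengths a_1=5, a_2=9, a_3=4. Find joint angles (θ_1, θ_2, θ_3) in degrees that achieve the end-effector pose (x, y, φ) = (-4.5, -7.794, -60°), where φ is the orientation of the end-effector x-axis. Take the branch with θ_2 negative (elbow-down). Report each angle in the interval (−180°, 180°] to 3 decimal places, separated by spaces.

-60.000 -120.001 120.001

wrist centre = target − a_3·(cos φ, sin φ) = (-6.5000, -4.3299)
cos θ_2 = (60.9980−5²−9²)/(2·5·9) = -0.5000; θ_2 = -120.0015° (elbow-down)
β = atan2(-4.3299,-6.5000) = -146.3309°; ψ = atan2(-7.7941,0.4998) = -86.3309°
θ_1 = β − ψ = -60.0000°
θ_3 = φ − θ_1 − θ_2 = 120.0015° (wrapped to (-180°,180°])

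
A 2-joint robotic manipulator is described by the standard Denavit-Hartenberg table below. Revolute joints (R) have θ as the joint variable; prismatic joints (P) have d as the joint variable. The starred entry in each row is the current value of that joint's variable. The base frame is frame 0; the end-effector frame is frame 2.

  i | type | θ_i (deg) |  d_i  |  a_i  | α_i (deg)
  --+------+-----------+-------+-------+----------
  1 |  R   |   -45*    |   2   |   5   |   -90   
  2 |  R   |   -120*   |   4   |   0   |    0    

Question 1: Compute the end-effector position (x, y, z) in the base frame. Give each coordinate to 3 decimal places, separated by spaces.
6.364 -0.707 2.000

after link 1: o_1 = (3.5355, -3.5355, 2.0000)
after link 2: o_2 = (6.3640, -0.7071, 2.0000)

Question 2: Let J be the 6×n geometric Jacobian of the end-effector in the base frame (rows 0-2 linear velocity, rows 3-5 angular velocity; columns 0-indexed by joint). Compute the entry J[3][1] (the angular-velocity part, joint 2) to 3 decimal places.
axis z_1 = (0.7071,0.7071,0.0000); lever o_n−o_1 = (2.8284,2.8284,0.0000)
cross product → J_v[:, 1] = (0.0000,-0.0000,0.0000)
J_ω[:, 1] = z_1
entry J[3][1] = 0.7071

0.707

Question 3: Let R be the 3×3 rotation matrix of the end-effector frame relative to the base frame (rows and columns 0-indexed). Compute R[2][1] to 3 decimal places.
0.500

End-effector y-axis (col 1 of R) = (0.6124,-0.6124,0.5000)
R[2][1] = 0.5000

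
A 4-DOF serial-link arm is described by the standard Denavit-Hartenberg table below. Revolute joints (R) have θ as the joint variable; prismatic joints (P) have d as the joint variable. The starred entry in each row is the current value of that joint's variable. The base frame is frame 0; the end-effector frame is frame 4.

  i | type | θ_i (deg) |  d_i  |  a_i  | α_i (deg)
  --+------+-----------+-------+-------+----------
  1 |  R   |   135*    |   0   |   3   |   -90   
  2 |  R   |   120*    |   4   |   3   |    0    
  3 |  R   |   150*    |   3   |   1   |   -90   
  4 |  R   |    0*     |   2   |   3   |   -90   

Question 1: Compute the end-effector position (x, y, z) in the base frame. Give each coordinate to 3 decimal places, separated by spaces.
-7.425 -2.475 1.402

after link 1: o_1 = (-2.1213, 2.1213, 0.0000)
after link 2: o_2 = (-3.8891, -1.7678, -2.5981)
after link 3: o_3 = (-6.0104, -3.8891, -1.5981)
after link 4: o_4 = (-7.4246, -2.4749, 1.4019)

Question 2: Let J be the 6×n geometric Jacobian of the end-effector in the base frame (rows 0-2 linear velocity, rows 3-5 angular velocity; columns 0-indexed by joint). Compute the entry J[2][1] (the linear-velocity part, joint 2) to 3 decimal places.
axis z_1 = (-0.7071,-0.7071,0.0000); lever o_n−o_1 = (-5.3033,-4.5962,1.4019)
cross product → J_v[:, 1] = (-0.9913,0.9913,-0.5000)
J_ω[:, 1] = z_1
entry J[2][1] = -0.5000

-0.500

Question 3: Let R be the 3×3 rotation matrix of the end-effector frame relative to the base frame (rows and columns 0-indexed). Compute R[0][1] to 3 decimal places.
End-effector y-axis (col 1 of R) = (0.7071,-0.7071,-0.0000)
R[0][1] = 0.7071

0.707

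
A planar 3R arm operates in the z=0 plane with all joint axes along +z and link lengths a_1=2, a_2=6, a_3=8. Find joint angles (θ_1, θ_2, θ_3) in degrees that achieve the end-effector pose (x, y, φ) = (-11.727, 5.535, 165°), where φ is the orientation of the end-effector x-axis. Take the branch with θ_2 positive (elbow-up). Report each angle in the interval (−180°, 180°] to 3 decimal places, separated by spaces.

38.205 120.002 6.793

wrist centre = target − a_3·(cos φ, sin φ) = (-3.9996, 3.4644)
cos θ_2 = (27.9991−2²−6²)/(2·2·6) = -0.5000; θ_2 = 120.0024° (elbow-up)
β = atan2(3.4644,-3.9996) = 139.1009°; ψ = atan2(5.1960,-1.0002) = 100.8959°
θ_1 = β − ψ = 38.2050°
θ_3 = φ − θ_1 − θ_2 = 6.7927° (wrapped to (-180°,180°])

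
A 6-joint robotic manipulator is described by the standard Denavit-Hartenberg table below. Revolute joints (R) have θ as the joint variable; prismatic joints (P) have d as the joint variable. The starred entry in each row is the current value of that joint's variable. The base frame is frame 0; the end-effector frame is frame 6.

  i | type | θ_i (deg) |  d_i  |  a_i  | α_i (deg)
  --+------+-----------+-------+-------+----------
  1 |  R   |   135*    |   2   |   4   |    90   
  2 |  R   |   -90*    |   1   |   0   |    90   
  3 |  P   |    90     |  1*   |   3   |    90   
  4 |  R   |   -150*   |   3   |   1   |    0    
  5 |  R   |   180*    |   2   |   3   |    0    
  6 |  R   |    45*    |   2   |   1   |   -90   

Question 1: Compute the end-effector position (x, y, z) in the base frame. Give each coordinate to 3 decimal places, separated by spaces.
after link 1: o_1 = (-2.8284, 2.8284, 2.0000)
after link 2: o_2 = (-2.1213, 3.5355, 2.0000)
after link 3: o_3 = (0.7071, 4.9497, 2.0000)
after link 4: o_4 = (-0.2588, 4.6909, -1.0000)
after link 5: o_5 = (2.6390, 5.4674, -3.0000)
after link 6: o_6 = (3.5050, 4.9674, -5.0000)

3.505 4.967 -5.000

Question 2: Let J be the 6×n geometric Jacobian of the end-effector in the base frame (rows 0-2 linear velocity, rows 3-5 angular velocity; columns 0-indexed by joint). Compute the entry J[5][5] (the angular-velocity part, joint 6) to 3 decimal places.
axis z_5 = (0.0000,0.0000,-1.0000); lever o_n−o_5 = (0.8660,-0.5000,-2.0000)
cross product → J_v[:, 5] = (-0.5000,-0.8660,-0.0000)
J_ω[:, 5] = z_5
entry J[5][5] = -1.0000

-1.000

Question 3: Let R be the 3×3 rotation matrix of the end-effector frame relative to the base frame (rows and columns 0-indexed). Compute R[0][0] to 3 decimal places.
End-effector x-axis (col 0 of R) = (0.8660,-0.5000,0.0000)
R[0][0] = 0.8660

0.866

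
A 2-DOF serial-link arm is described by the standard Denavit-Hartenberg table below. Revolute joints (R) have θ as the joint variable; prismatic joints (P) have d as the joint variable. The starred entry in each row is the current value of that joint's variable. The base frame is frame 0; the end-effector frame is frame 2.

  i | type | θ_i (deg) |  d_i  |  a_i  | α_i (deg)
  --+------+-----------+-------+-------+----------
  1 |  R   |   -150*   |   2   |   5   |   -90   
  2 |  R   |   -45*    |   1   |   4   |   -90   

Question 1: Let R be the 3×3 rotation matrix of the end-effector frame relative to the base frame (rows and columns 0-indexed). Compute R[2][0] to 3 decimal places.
End-effector x-axis (col 0 of R) = (-0.6124,-0.3536,0.7071)
R[2][0] = 0.7071

0.707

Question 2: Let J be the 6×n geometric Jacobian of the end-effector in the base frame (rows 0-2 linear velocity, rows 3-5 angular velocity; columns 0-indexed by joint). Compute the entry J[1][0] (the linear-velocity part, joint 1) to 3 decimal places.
-6.280

axis z_0 = ẑ; lever o_n−o_0 = (-6.2796,-4.7802,4.8284)
cross product → J_v[:, 0] = (4.7802,-6.2796,0.0000)
J_ω[:, 0] = z_0
entry J[1][0] = -6.2796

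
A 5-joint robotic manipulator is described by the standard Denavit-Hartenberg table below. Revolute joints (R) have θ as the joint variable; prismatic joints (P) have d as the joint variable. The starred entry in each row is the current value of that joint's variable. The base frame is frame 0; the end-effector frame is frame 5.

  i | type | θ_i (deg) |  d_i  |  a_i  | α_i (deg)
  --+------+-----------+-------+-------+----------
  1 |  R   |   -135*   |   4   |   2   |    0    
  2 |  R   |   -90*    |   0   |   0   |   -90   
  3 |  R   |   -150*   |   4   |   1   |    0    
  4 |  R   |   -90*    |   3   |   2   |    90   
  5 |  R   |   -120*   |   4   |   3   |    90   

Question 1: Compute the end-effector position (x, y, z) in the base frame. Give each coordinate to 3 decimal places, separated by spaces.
after link 1: o_1 = (-1.4142, -1.4142, 4.0000)
after link 2: o_2 = (-1.4142, -1.4142, 4.0000)
after link 3: o_3 = (-3.6303, -4.8550, 4.5000)
after link 4: o_4 = (-5.0445, -7.6834, 2.7679)
after link 5: o_5 = (-6.1872, -2.8665, 2.0670)

-6.187 -2.867 2.067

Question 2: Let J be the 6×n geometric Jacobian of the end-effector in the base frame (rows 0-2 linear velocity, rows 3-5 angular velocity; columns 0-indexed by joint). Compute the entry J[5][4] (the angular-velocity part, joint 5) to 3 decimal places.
-0.500

axis z_4 = (-0.6124,0.6124,-0.5000); lever o_n−o_4 = (-1.1427,4.8169,-0.7010)
cross product → J_v[:, 4] = (1.9792,0.1421,-2.2500)
J_ω[:, 4] = z_4
entry J[5][4] = -0.5000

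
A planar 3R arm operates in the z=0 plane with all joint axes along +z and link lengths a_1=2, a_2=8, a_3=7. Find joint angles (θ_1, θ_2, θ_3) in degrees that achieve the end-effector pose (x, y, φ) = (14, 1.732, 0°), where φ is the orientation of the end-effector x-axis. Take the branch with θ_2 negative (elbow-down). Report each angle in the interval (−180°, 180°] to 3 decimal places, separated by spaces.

wrist centre = target − a_3·(cos φ, sin φ) = (7.0000, 1.7320)
cos θ_2 = (51.9998−2²−8²)/(2·2·8) = -0.5000; θ_2 = -120.0004° (elbow-down)
β = atan2(1.7320,7.0000) = 13.8975°; ψ = atan2(-6.9282,-2.0000) = -106.1025°
θ_1 = β − ψ = 120.0000°
θ_3 = φ − θ_1 − θ_2 = 0.0004° (wrapped to (-180°,180°])

120.000 -120.000 0.000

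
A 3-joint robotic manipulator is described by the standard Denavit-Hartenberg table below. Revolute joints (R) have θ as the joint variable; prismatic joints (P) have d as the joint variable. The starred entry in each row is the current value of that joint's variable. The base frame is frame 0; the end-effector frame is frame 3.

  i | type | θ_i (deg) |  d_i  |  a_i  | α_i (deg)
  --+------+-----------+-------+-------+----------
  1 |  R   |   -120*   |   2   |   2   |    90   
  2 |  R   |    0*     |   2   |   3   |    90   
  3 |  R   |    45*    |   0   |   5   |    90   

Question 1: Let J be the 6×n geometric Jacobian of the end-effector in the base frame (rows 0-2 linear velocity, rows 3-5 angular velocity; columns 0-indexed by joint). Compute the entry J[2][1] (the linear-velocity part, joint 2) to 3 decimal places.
axis z_1 = (-0.8660,0.5000,0.0000); lever o_n−o_1 = (-8.0617,-2.8922,0.0000)
cross product → J_v[:, 1] = (0.0000,-0.0000,6.5355)
J_ω[:, 1] = z_1
entry J[2][1] = 6.5355

6.536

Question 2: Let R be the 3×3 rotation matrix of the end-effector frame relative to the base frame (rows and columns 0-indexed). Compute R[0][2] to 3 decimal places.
End-effector z-axis (col 2 of R) = (0.2588,-0.9659,-0.0000)
R[0][2] = 0.2588

0.259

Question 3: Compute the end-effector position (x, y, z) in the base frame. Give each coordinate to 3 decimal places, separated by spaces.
-9.062 -4.624 2.000

after link 1: o_1 = (-1.0000, -1.7321, 2.0000)
after link 2: o_2 = (-4.2321, -3.3301, 2.0000)
after link 3: o_3 = (-9.0617, -4.6242, 2.0000)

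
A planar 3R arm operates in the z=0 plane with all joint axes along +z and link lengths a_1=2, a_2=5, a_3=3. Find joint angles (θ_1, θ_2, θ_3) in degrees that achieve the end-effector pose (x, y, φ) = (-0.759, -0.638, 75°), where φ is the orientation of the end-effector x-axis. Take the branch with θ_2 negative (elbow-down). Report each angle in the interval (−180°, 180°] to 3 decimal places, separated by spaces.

-0.005 -134.994 -150.001

wrist centre = target − a_3·(cos φ, sin φ) = (-1.5355, -3.5358)
cos θ_2 = (14.8594−2²−5²)/(2·2·5) = -0.7070; θ_2 = -134.9940° (elbow-down)
β = atan2(-3.5358,-1.5355) = -113.4735°; ψ = atan2(-3.5359,-1.5352) = -113.4687°
θ_1 = β − ψ = -0.0048°
θ_3 = φ − θ_1 − θ_2 = -150.0012° (wrapped to (-180°,180°])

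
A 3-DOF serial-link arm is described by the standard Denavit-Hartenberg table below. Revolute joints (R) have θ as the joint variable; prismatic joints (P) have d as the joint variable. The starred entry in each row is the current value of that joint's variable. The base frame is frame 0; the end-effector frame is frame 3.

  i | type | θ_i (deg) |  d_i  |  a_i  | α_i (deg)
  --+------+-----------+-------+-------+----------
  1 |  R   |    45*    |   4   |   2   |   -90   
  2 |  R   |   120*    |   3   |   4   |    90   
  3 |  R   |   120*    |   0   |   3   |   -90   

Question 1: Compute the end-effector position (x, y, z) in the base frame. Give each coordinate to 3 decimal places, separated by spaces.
-3.428 4.489 1.835

after link 1: o_1 = (1.4142, 1.4142, 4.0000)
after link 2: o_2 = (-2.1213, 2.1213, 0.5359)
after link 3: o_3 = (-3.4281, 4.4888, 1.8349)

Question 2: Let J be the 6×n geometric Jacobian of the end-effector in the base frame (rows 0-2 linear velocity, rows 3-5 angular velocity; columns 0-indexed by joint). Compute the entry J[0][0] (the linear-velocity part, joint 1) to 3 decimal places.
axis z_0 = ẑ; lever o_n−o_0 = (-3.4281,4.4888,1.8349)
cross product → J_v[:, 0] = (-4.4888,-3.4281,0.0000)
J_ω[:, 0] = z_0
entry J[0][0] = -4.4888

-4.489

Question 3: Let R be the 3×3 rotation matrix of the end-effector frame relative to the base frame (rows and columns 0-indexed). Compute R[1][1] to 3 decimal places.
End-effector y-axis (col 1 of R) = (-0.6124,-0.6124,0.5000)
R[1][1] = -0.6124

-0.612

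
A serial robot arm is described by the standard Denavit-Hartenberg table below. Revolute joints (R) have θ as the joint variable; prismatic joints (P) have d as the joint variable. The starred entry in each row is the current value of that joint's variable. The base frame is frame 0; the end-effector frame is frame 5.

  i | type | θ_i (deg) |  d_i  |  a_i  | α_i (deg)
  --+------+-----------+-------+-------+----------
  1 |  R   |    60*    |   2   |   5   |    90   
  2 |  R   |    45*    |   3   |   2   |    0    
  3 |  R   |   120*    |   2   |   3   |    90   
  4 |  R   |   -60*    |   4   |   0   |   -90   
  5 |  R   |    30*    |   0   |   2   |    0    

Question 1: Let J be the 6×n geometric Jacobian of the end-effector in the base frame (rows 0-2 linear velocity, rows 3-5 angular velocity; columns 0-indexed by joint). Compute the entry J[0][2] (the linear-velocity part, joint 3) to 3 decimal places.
axis z_2 = (0.8660,-0.5000,0.0000); lever o_n−o_2 = (-1.0459,-2.8116,3.8984)
cross product → J_v[:, 2] = (-1.9492,-3.3761,-2.9578)
J_ω[:, 2] = z_2
entry J[0][2] = -1.9492

-1.949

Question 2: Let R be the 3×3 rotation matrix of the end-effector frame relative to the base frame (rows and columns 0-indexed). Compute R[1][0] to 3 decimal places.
-0.099

End-effector x-axis (col 0 of R) = (-0.9234,-0.0993,-0.3709)
R[1][0] = -0.0993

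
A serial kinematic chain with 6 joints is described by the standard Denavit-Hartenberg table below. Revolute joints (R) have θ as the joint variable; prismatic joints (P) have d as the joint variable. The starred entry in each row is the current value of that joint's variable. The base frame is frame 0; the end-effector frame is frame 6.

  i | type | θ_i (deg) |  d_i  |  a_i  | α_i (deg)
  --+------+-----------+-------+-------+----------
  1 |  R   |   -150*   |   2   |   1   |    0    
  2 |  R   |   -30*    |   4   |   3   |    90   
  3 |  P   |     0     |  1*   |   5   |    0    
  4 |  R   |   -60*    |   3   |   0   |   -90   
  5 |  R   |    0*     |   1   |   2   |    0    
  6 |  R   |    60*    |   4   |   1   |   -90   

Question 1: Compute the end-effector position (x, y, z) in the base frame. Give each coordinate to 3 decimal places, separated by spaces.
-14.446 2.634 6.335

after link 1: o_1 = (-0.8660, -0.5000, 2.0000)
after link 2: o_2 = (-3.8660, -0.5000, 6.0000)
after link 3: o_3 = (-8.8660, 0.5000, 6.0000)
after link 4: o_4 = (-8.8660, 3.5000, 6.0000)
after link 5: o_5 = (-10.7321, 3.5000, 4.7679)
after link 6: o_6 = (-14.4462, 2.6340, 6.3349)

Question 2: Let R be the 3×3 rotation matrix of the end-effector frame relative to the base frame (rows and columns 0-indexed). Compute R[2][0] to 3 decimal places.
End-effector x-axis (col 0 of R) = (-0.2500,-0.8660,-0.4330)
R[2][0] = -0.4330

-0.433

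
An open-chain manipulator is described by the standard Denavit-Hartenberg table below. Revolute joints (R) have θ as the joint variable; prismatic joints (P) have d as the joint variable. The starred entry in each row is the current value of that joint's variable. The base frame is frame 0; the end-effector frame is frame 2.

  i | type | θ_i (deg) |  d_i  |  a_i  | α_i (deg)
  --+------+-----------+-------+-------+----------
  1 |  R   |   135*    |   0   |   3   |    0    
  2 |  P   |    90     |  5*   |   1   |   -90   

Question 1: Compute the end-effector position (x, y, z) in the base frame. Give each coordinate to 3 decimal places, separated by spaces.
after link 1: o_1 = (-2.1213, 2.1213, 0.0000)
after link 2: o_2 = (-2.8284, 1.4142, 5.0000)

-2.828 1.414 5.000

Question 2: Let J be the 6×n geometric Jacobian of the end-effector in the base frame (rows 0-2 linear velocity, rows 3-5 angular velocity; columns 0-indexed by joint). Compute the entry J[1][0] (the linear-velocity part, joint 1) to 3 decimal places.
-2.828

axis z_0 = ẑ; lever o_n−o_0 = (-2.8284,1.4142,5.0000)
cross product → J_v[:, 0] = (-1.4142,-2.8284,0.0000)
J_ω[:, 0] = z_0
entry J[1][0] = -2.8284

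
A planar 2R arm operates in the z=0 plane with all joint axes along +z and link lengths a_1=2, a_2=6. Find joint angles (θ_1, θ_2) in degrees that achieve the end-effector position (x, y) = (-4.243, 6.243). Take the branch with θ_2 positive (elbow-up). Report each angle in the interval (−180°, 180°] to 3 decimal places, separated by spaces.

cos θ_2 = (56.9781−2²−6²)/(2·2·6) = 0.7074; θ_2 = 44.9746° (elbow-up)
β = atan2(6.2430,-4.2430) = 124.2016°; ψ = atan2(4.2408,6.2445) = 34.1811°
θ_1 = β − ψ = 90.0206°

90.021 44.975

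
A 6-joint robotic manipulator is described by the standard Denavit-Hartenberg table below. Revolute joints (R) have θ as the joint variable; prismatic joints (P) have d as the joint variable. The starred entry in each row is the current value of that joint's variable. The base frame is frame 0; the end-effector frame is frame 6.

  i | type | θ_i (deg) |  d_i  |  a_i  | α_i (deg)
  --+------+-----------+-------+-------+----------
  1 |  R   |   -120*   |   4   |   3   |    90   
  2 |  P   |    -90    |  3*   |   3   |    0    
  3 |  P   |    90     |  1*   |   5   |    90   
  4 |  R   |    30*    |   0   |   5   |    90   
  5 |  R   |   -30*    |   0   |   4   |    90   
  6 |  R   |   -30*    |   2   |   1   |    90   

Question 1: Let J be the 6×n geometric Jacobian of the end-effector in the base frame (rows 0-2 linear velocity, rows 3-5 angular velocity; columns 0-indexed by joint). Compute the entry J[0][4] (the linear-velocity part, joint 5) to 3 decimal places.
axis z_4 = (0.5000,-0.8660,-0.0000); lever o_n−o_4 = (-3.0335,-1.1740,4.1651)
cross product → J_v[:, 4] = (-3.6071,-2.0825,-3.2141)
J_ω[:, 4] = z_4
entry J[0][4] = -3.6071

-3.607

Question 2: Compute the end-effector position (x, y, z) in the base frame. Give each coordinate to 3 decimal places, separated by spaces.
after link 1: o_1 = (-1.5000, -2.5981, 4.0000)
after link 2: o_2 = (-4.0981, -1.0981, 1.0000)
after link 3: o_3 = (-7.4641, -4.9282, 1.0000)
after link 4: o_4 = (-11.7942, -7.4282, 1.0000)
after link 5: o_5 = (-14.7942, -9.1603, 3.0000)
after link 6: o_6 = (-14.8277, -8.6022, 5.1651)

-14.828 -8.602 5.165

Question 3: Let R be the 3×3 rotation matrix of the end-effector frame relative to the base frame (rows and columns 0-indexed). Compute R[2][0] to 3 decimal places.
End-effector x-axis (col 0 of R) = (-0.8995,0.0580,0.4330)
R[2][0] = 0.4330

0.433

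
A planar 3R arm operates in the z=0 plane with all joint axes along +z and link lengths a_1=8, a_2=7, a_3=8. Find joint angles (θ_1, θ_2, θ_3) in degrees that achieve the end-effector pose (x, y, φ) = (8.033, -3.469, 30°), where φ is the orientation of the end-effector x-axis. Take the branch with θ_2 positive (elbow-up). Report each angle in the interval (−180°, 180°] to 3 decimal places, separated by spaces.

wrist centre = target − a_3·(cos φ, sin φ) = (1.1048, -7.4690)
cos θ_2 = (57.0065−8²−7²)/(2·8·7) = -0.4999; θ_2 = 119.9961° (elbow-up)
β = atan2(-7.4690,1.1048) = -81.5860°; ψ = atan2(6.0624,4.5004) = 53.4118°
θ_1 = β − ψ = -134.9978°
θ_3 = φ − θ_1 − θ_2 = 45.0016° (wrapped to (-180°,180°])

-134.998 119.996 45.002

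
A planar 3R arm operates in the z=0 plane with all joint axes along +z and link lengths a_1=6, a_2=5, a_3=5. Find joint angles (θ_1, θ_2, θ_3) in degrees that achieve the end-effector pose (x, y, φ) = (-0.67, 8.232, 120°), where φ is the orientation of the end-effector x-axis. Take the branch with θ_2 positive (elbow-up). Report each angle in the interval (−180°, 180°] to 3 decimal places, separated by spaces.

9.752 135.000 -24.752

wrist centre = target − a_3·(cos φ, sin φ) = (1.8300, 3.9019)
cos θ_2 = (18.5735−6²−5²)/(2·6·5) = -0.7071; θ_2 = 135.0001° (elbow-up)
β = atan2(3.9019,1.8300) = 64.8732°; ψ = atan2(3.5355,2.4645) = 55.1214°
θ_1 = β − ψ = 9.7518°
θ_3 = φ − θ_1 − θ_2 = -24.7519° (wrapped to (-180°,180°])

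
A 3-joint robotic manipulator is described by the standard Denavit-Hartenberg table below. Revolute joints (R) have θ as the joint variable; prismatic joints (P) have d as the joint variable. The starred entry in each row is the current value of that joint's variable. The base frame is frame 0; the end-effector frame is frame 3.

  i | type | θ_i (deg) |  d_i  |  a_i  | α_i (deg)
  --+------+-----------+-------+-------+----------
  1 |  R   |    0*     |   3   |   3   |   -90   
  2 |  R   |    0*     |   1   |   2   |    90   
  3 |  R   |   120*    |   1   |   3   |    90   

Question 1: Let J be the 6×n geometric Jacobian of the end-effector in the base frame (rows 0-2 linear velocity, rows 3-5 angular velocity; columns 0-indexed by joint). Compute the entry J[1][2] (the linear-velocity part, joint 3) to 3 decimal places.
axis z_2 = (0.0000,0.0000,1.0000); lever o_n−o_2 = (-1.5000,2.5981,1.0000)
cross product → J_v[:, 2] = (-2.5981,-1.5000,0.0000)
J_ω[:, 2] = z_2
entry J[1][2] = -1.5000

-1.500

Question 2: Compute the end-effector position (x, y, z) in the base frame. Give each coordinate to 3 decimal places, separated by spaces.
after link 1: o_1 = (3.0000, 0.0000, 3.0000)
after link 2: o_2 = (5.0000, 1.0000, 3.0000)
after link 3: o_3 = (3.5000, 3.5981, 4.0000)

3.500 3.598 4.000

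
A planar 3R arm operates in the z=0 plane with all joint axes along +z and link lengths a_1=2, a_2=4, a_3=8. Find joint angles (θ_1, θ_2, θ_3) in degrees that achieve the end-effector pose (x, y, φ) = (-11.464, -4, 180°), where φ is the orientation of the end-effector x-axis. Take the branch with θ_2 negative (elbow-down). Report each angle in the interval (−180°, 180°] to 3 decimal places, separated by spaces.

wrist centre = target − a_3·(cos φ, sin φ) = (-3.4640, -4.0000)
cos θ_2 = (27.9993−2²−4²)/(2·2·4) = 0.5000; θ_2 = -60.0029° (elbow-down)
β = atan2(-4.0000,-3.4640) = -130.8926°; ψ = atan2(-3.4642,3.9998) = -40.8955°
θ_1 = β − ψ = -89.9971°
θ_3 = φ − θ_1 − θ_2 = -30.0000° (wrapped to (-180°,180°])

-89.997 -60.003 -30.000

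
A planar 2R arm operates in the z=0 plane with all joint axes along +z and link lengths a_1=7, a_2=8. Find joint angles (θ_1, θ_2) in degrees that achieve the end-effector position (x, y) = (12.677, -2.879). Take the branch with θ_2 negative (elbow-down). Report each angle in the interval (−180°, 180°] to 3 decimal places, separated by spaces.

19.411 -60.003

cos θ_2 = (168.9950−7²−8²)/(2·7·8) = 0.5000; θ_2 = -60.0030° (elbow-down)
β = atan2(-2.8790,12.6770) = -12.7951°; ψ = atan2(-6.9284,10.9996) = -32.2058°
θ_1 = β − ψ = 19.4108°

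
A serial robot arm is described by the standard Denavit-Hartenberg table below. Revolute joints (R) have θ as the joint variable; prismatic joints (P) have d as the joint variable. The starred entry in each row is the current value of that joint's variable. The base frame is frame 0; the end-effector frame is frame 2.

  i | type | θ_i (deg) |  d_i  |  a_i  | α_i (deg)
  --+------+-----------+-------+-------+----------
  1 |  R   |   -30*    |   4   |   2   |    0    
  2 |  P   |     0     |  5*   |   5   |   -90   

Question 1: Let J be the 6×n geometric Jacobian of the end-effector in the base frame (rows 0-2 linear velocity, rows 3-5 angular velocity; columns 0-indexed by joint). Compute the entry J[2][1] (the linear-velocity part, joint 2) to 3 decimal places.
prismatic axis z_1 = (0.0000,0.0000,1.0000)
J_v[:, 1] = z_1; J_ω[:, 1] = (0,0,0)
entry J[2][1] = 1.0000

1.000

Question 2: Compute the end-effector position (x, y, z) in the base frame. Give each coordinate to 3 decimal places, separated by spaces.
6.062 -3.500 9.000

after link 1: o_1 = (1.7321, -1.0000, 4.0000)
after link 2: o_2 = (6.0622, -3.5000, 9.0000)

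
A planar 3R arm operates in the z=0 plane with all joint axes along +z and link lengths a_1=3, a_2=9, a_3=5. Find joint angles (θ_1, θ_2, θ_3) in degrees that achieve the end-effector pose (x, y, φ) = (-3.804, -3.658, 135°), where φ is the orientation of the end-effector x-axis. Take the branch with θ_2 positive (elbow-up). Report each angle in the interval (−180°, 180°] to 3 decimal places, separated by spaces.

150.007 134.996 -150.003

wrist centre = target − a_3·(cos φ, sin φ) = (-0.2685, -7.1935)
cos θ_2 = (51.8190−3²−9²)/(2·3·9) = -0.7071; θ_2 = 134.9958° (elbow-up)
β = atan2(-7.1935,-0.2685) = -92.1373°; ψ = atan2(6.3644,-3.3635) = 117.8558°
θ_1 = β − ψ = -209.9931°
θ_3 = φ − θ_1 − θ_2 = -150.0028° (wrapped to (-180°,180°])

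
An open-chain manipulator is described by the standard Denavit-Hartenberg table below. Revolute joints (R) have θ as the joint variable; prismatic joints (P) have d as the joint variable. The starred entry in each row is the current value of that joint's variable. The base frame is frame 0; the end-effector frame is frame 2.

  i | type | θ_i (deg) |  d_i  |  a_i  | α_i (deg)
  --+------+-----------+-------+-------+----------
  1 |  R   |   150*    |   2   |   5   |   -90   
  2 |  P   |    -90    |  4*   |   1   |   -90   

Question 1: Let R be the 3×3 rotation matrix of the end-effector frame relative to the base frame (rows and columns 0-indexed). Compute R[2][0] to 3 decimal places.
End-effector x-axis (col 0 of R) = (-0.0000,0.0000,1.0000)
R[2][0] = 1.0000

1.000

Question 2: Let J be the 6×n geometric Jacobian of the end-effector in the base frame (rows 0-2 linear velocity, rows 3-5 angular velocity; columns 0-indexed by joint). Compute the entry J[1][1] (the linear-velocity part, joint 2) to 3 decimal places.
-0.866

prismatic axis z_1 = (-0.5000,-0.8660,0.0000)
J_v[:, 1] = z_1; J_ω[:, 1] = (0,0,0)
entry J[1][1] = -0.8660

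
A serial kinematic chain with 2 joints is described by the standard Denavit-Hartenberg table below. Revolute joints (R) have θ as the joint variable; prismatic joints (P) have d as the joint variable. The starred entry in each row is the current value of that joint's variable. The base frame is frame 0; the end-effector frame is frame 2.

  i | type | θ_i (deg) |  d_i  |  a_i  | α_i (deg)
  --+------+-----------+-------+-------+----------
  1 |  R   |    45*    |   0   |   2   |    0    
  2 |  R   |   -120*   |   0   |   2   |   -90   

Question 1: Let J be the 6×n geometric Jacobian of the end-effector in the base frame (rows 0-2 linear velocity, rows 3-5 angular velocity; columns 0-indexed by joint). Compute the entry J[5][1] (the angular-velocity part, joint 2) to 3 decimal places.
axis z_1 = (0.0000,0.0000,1.0000); lever o_n−o_1 = (0.5176,-1.9319,0.0000)
cross product → J_v[:, 1] = (1.9319,0.5176,-0.0000)
J_ω[:, 1] = z_1
entry J[5][1] = 1.0000

1.000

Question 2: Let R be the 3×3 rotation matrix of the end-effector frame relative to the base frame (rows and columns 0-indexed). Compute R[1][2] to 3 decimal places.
0.259

End-effector z-axis (col 2 of R) = (0.9659,0.2588,0.0000)
R[1][2] = 0.2588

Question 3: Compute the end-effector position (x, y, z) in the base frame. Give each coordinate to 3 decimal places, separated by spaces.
1.932 -0.518 0.000

after link 1: o_1 = (1.4142, 1.4142, 0.0000)
after link 2: o_2 = (1.9319, -0.5176, 0.0000)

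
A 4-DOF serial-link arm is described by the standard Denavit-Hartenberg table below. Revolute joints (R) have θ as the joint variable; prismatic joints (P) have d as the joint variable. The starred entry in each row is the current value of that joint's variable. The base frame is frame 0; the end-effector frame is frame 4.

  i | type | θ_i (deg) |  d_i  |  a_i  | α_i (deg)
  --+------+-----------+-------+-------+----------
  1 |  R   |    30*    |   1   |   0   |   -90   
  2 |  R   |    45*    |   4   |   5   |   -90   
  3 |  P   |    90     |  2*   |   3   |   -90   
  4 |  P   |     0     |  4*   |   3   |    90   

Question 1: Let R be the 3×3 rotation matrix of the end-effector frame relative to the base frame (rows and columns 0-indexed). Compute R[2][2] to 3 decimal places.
-0.707

End-effector z-axis (col 2 of R) = (-0.6124,-0.3536,-0.7071)
R[2][2] = -0.7071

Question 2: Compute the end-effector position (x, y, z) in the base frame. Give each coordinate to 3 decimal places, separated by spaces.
after link 1: o_1 = (0.0000, 0.0000, 1.0000)
after link 2: o_2 = (1.0619, 5.2319, -2.5355)
after link 3: o_3 = (1.3371, 1.9267, -3.9497)
after link 4: o_4 = (0.3876, -2.0856, -1.1213)

0.388 -2.086 -1.121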